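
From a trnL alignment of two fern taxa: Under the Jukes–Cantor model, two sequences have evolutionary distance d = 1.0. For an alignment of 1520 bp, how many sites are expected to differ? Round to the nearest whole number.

Invert JC69: p = (3/4)(1 − e^(−4d/3)) = 0.75 × (1 − e^(-1.333333)) = 0.75 × (1 − 0.263597) = 0.552302.
Expected differing sites = pL ≈ 0.552302 × 1520 = 839.49904 ≈ 839.

839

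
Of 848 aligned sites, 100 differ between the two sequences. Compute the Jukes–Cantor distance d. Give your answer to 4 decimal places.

p = 100/848 ≈ 0.117925.
d = −(3/4) ln(1 − 4p/3) = −0.75 ln(1 − 0.157233) = −0.75 ln(0.842767)
  = −0.75 × (-0.171065) = 0.128299 substitutions/site.

0.1283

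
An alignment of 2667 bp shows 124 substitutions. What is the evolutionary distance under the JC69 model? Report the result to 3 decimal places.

0.048

p = 124/2667 ≈ 0.046494.
d = −(3/4) ln(1 − 4p/3) = −0.75 ln(1 − 0.061992) = −0.75 ln(0.938008)
  = −0.75 × (-0.063997) = 0.047998 substitutions/site.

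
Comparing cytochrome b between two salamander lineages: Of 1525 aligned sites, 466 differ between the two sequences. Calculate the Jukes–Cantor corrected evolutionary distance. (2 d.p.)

p = 466/1525 ≈ 0.305574.
d = −(3/4) ln(1 − 4p/3) = −0.75 ln(1 − 0.407432) = −0.75 ln(0.592568)
  = −0.75 × (-0.523290) = 0.392468 substitutions/site.

0.39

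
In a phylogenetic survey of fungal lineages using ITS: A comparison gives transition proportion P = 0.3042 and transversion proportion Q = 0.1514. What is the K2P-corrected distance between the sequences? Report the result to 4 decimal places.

Under the Kimura two-parameter model, d = −½ ln(1 − 2P − Q) − ¼ ln(1 − 2Q).
1 − 2P − Q = 0.2402, giving −½ ln(0.2402) = 0.713142.
1 − 2Q = 0.6972, giving −¼ ln(0.6972) = 0.090171.
d = 0.713142 + 0.090171 = 0.803313.

0.8033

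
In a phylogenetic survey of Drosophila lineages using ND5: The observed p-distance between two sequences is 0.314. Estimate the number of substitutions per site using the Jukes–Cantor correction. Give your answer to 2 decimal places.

d = −(3/4) ln(1 − 4p/3) = −0.75 ln(1 − 0.418667) = −0.75 ln(0.581333)
  = −0.75 × (-0.542432) = 0.406824 substitutions/site.

0.41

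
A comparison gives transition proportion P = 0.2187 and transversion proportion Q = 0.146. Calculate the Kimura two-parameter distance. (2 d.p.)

Under the Kimura two-parameter model, d = −½ ln(1 − 2P − Q) − ¼ ln(1 − 2Q).
1 − 2P − Q = 0.4166, giving −½ ln(0.4166) = 0.437814.
1 − 2Q = 0.708, giving −¼ ln(0.708) = 0.086328.
d = 0.437814 + 0.086328 = 0.524142.

0.52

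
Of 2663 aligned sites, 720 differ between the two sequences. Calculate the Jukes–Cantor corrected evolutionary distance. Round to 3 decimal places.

p = 720/2663 ≈ 0.270372.
d = −(3/4) ln(1 − 4p/3) = −0.75 ln(1 − 0.360496) = −0.75 ln(0.639504)
  = −0.75 × (-0.447062) = 0.335297 substitutions/site.

0.335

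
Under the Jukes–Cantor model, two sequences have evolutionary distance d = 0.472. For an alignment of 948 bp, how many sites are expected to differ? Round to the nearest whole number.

332

Invert JC69: p = (3/4)(1 − e^(−4d/3)) = 0.75 × (1 − e^(-0.629333)) = 0.75 × (1 − 0.532947) = 0.350290.
Expected differing sites = pL ≈ 0.350290 × 948 = 332.07492 ≈ 332.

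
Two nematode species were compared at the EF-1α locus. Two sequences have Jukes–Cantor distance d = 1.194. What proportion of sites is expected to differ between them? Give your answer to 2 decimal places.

0.60

p = (3/4)(1 − e^(−4d/3)) = 0.75 × (1 − e^(-1.592)) = 0.75 × (1 − 0.203518) = 0.597362.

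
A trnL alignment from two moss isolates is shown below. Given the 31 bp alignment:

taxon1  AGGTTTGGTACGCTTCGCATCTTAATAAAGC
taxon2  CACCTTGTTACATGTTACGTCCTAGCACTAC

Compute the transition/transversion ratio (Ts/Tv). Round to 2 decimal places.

1.83

Transitions are A↔G and C↔T; transversions are all other mismatches.
Transitions: 11. Transversions: 6.
R = 11/6 = 1.833333… ≈ 1.83 (to 2 d.p.).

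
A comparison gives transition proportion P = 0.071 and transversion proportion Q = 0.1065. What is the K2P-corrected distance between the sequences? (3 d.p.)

Under the Kimura two-parameter model, d = −½ ln(1 − 2P − Q) − ¼ ln(1 − 2Q).
1 − 2P − Q = 0.7515, giving −½ ln(0.7515) = 0.142842.
1 − 2Q = 0.787, giving −¼ ln(0.787) = 0.059882.
d = 0.142842 + 0.059882 = 0.202724.

0.203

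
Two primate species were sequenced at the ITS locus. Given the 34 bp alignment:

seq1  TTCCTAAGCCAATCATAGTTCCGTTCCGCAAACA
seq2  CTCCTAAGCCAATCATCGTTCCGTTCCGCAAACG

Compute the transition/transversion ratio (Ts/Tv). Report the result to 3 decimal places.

Transitions are A↔G and C↔T; transversions are all other mismatches.
Transitions: 2. Transversions: 1.
R = 2/1 = 2.000.

2.000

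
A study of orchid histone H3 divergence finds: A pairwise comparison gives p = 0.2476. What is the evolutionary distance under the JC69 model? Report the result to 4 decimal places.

d = −(3/4) ln(1 − 4p/3) = −0.75 ln(1 − 0.330133) = −0.75 ln(0.669867)
  = −0.75 × (-0.400676) = 0.300507 substitutions/site.

0.3005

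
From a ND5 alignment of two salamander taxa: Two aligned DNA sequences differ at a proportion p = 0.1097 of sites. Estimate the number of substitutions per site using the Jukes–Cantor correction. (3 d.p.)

0.119

d = −(3/4) ln(1 − 4p/3) = −0.75 ln(1 − 0.146267) = −0.75 ln(0.853733)
  = −0.75 × (-0.158137) = 0.118603 substitutions/site.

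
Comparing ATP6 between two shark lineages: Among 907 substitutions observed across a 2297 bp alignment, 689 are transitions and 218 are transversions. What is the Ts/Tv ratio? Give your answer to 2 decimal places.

3.16

R = 689/218 = 3.160550… ≈ 3.16 (to 2 d.p.).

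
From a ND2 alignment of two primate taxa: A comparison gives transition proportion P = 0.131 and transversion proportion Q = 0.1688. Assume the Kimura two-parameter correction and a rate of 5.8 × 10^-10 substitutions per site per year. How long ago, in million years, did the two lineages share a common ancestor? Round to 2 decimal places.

Under the Kimura two-parameter model, d = −½ ln(1 − 2P − Q) − ¼ ln(1 − 2Q).
1 − 2P − Q = 0.5692, giving −½ ln(0.5692) = 0.281762.
1 − 2Q = 0.6624, giving −¼ ln(0.6624) = 0.102971.
d = 0.281762 + 0.102971 = 0.384733.
Under a molecular clock d = 2μt, so t = d/(2μ) = 0.384733 / (2 × 5.8 × 10^-10) = 331.67 million years.

331.67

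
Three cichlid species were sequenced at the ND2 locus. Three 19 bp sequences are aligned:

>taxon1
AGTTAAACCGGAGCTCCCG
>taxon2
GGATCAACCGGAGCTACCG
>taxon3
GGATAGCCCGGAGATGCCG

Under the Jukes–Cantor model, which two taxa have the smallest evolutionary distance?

taxon1–taxon2: 4/19 differ, p = 0.211, d = 0.247.
taxon1–taxon3: 6/19 differ, p = 0.316, d = 0.410.
taxon2–taxon3: 5/19 differ, p = 0.263, d = 0.324.
The smallest distance is between taxon1 and taxon2.

taxon1 and taxon2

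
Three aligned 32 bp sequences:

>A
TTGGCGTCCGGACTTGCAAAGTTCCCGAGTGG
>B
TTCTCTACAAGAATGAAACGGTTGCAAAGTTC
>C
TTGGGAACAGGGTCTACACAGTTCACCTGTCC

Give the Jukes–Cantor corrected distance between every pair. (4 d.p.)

d(A,B) = 0.9241, d(A,C) = 0.6566, d(B,C) = 0.9241

A–B: 17/32 sites differ → p = 0.53125, d = −0.75 ln(1 − 0.708333) = 0.924107 ≈ 0.9241.
A–C: 14/32 sites differ → p = 0.4375, d = −0.75 ln(1 − 0.583333) = 0.656601 ≈ 0.6566.
B–C: 17/32 sites differ → p = 0.53125, d = −0.75 ln(1 − 0.708333) = 0.924107 ≈ 0.9241.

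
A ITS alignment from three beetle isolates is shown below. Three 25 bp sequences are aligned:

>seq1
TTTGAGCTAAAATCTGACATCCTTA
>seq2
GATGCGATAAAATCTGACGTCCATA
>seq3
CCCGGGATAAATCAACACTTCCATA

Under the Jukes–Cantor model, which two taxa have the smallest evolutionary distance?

seq1 and seq2

seq1–seq2: 6/25 differ, p = 0.240, d = 0.289.
seq1–seq3: 12/25 differ, p = 0.480, d = 0.766.
seq2–seq3: 10/25 differ, p = 0.400, d = 0.572.
The smallest distance is between seq1 and seq2.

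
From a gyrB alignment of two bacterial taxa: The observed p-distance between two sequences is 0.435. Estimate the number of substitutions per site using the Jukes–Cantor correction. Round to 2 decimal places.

d = −(3/4) ln(1 − 4p/3) = −0.75 ln(1 − 0.58) = −0.75 ln(0.42)
  = −0.75 × (-0.867501) = 0.650626 substitutions/site.

0.65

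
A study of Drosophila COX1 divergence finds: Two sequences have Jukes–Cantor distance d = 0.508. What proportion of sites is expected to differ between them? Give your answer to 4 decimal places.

0.3690

p = (3/4)(1 − e^(−4d/3)) = 0.75 × (1 − e^(-0.677333)) = 0.75 × (1 − 0.507970) = 0.369023.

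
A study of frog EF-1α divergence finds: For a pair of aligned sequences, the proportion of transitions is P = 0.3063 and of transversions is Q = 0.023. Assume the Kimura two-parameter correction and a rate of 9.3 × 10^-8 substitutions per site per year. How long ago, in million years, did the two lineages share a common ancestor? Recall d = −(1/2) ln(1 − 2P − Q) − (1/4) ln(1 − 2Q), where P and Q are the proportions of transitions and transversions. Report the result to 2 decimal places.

2.78

Under the Kimura two-parameter model, d = −½ ln(1 − 2P − Q) − ¼ ln(1 − 2Q).
1 − 2P − Q = 0.3644, giving −½ ln(0.3644) = 0.504752.
1 − 2Q = 0.954, giving −¼ ln(0.954) = 0.011773.
d = 0.504752 + 0.011773 = 0.516525.
Under a molecular clock d = 2μt, so t = d/(2μ) = 0.516525 / (2 × 9.3 × 10^-8) = 2.78 million years.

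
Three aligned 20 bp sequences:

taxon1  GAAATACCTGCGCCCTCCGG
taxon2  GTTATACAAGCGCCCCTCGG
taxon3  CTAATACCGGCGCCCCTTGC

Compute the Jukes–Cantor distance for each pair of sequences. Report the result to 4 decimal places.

d(taxon1,taxon2) = 0.3831, d(taxon1,taxon3) = 0.4715, d(taxon2,taxon3) = 0.3831

taxon1–taxon2: 6/20 sites differ → p = 0.3, d = −0.75 ln(1 − 0.4) = 0.383119 ≈ 0.3831.
taxon1–taxon3: 7/20 sites differ → p = 0.35, d = −0.75 ln(1 − 0.466667) = 0.471457 ≈ 0.4715.
taxon2–taxon3: 6/20 sites differ → p = 0.3, d = −0.75 ln(1 − 0.4) = 0.383119 ≈ 0.3831.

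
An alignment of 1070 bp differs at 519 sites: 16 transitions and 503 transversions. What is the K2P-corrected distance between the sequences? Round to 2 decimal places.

1.05

P = 16/1070 ≈ 0.014953 and Q = 503/1070 ≈ 0.470093.
Under the Kimura two-parameter model, d = −½ ln(1 − 2P − Q) − ¼ ln(1 − 2Q).
1 − 2P − Q = 0.500001, giving −½ ln(0.500001) = 0.346573.
1 − 2Q = 0.059814, giving −¼ ln(0.059814) = 0.704129.
d = 0.346573 + 0.704129 = 1.050702.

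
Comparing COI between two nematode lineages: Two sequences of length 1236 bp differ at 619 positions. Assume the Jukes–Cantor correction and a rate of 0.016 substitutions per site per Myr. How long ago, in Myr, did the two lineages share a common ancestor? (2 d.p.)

25.82

p = 619/1236 ≈ 0.500809.
d = −(3/4) ln(1 − 4p/3) = −0.75 ln(1 − 0.667745) = −0.75 ln(0.332255)
  = −0.75 × (-1.101853) = 0.826390 substitutions/site.
Under a molecular clock d = 2μt, so t = d/(2μ) = 0.826390 / (2 × 0.016) = 25.82 Myr.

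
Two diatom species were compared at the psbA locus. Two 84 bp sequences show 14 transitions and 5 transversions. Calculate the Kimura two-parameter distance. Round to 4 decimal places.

0.2812

P = 14/84 ≈ 0.166667 and Q = 5/84 ≈ 0.059524.
Under the Kimura two-parameter model, d = −½ ln(1 − 2P − Q) − ¼ ln(1 − 2Q).
1 − 2P − Q = 0.607142, giving −½ ln(0.607142) = 0.249496.
1 − 2Q = 0.880952, giving −¼ ln(0.880952) = 0.031688.
d = 0.249496 + 0.031688 = 0.281184.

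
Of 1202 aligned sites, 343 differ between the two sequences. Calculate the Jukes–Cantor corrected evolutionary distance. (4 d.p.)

0.3591

p = 343/1202 ≈ 0.285358.
d = −(3/4) ln(1 − 4p/3) = −0.75 ln(1 − 0.380477) = −0.75 ln(0.619523)
  = −0.75 × (-0.478805) = 0.359104 substitutions/site.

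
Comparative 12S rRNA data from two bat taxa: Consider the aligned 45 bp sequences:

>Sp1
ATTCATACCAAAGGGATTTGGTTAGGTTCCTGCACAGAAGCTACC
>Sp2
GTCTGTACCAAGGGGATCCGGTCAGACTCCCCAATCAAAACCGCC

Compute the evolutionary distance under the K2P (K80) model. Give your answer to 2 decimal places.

Of 45 sites, 16 differences are transitions and 3 are transversions, so P = 16/45 ≈ 0.355556 and Q = 3/45 ≈ 0.066667.
Under the Kimura two-parameter model, d = −½ ln(1 − 2P − Q) − ¼ ln(1 − 2Q).
1 − 2P − Q = 0.222221, giving −½ ln(0.222221) = 0.752041.
1 − 2Q = 0.866666, giving −¼ ln(0.866666) = 0.035775.
d = 0.752041 + 0.035775 = 0.787816.

0.79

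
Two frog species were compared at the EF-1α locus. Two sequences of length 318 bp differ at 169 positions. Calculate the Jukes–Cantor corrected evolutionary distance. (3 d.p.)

0.925

p = 169/318 ≈ 0.531447.
d = −(3/4) ln(1 − 4p/3) = −0.75 ln(1 − 0.708596) = −0.75 ln(0.291404)
  = −0.75 × (-1.233045) = 0.924784 substitutions/site.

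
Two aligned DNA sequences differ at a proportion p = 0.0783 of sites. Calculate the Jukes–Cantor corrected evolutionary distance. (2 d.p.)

d = −(3/4) ln(1 − 4p/3) = −0.75 ln(1 − 0.1044) = −0.75 ln(0.8956)
  = −0.75 × (-0.110261) = 0.082696 substitutions/site.

0.08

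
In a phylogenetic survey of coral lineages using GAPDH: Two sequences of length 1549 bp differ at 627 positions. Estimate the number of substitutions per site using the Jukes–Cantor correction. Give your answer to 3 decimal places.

0.582

p = 627/1549 ≈ 0.404777.
d = −(3/4) ln(1 − 4p/3) = −0.75 ln(1 − 0.539703) = −0.75 ln(0.460297)
  = −0.75 × (-0.775883) = 0.581912 substitutions/site.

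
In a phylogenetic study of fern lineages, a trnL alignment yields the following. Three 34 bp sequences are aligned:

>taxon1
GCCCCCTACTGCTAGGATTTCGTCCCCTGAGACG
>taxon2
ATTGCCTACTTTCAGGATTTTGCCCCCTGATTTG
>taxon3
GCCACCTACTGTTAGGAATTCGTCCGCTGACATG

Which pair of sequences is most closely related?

taxon1 and taxon3

taxon1–taxon2: 12/34 differ, p = 0.353, d = 0.477.
taxon1–taxon3: 6/34 differ, p = 0.176, d = 0.201.
taxon2–taxon3: 12/34 differ, p = 0.353, d = 0.477.
The smallest distance is between taxon1 and taxon3.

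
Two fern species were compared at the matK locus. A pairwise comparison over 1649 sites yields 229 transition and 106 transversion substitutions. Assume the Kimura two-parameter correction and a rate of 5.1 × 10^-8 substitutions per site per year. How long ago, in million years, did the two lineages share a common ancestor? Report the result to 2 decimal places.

P = 229/1649 ≈ 0.138872 and Q = 106/1649 ≈ 0.064281.
Under the Kimura two-parameter model, d = −½ ln(1 − 2P − Q) − ¼ ln(1 − 2Q).
1 − 2P − Q = 0.657975, giving −½ ln(0.657975) = 0.209294.
1 − 2Q = 0.871438, giving −¼ ln(0.871438) = 0.034403.
d = 0.209294 + 0.034403 = 0.243697.
Under a molecular clock d = 2μt, so t = d/(2μ) = 0.243697 / (2 × 5.1 × 10^-8) = 2.39 million years.

2.39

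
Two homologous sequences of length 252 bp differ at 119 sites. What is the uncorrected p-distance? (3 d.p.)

p = 119/252 = 0.472222… ≈ 0.472 (to 3 d.p.).

0.472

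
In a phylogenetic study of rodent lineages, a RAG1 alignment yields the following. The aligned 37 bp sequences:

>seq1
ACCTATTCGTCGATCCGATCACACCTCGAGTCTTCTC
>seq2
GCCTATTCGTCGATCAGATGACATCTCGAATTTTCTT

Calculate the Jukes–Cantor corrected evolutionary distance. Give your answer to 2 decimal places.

The sequences differ at 7 of 37 sites (1, 16, 20, 24, 30, 32, 37), so p = 7/37 ≈ 0.189189.
d = −(3/4) ln(1 − 4p/3) = −0.75 ln(1 − 0.252252) = −0.75 ln(0.747748)
  = −0.75 × (-0.290689) = 0.218017 substitutions/site.

0.22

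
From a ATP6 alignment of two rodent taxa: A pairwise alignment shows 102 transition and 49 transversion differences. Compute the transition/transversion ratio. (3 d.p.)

R = 102/49 = 2.081632… ≈ 2.082 (to 3 d.p.).

2.082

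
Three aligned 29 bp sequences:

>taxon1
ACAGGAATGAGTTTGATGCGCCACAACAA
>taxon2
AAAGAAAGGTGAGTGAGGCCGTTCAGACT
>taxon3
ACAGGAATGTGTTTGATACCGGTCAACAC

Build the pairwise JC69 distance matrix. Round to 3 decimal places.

taxon1–taxon2: 15/29 sites differ → p ≈ 0.517241, d = −0.75 ln(1 − 0.689655) = 0.877553 ≈ 0.878.
taxon1–taxon3: 7/29 sites differ → p ≈ 0.241379, d = −0.75 ln(1 − 0.321839) = 0.291278 ≈ 0.291.
taxon2–taxon3: 12/29 sites differ → p ≈ 0.413793, d = −0.75 ln(1 − 0.551724) = 0.601760 ≈ 0.602.

d(taxon1,taxon2) = 0.878, d(taxon1,taxon3) = 0.291, d(taxon2,taxon3) = 0.602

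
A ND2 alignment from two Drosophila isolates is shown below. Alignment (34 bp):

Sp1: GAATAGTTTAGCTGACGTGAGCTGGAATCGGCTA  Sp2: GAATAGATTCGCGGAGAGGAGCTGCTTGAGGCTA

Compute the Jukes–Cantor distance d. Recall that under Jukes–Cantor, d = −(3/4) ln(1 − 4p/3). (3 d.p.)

0.423

The sequences differ at 11 of 34 sites, so p = 11/34 ≈ 0.323529.
d = −(3/4) ln(1 − 4p/3) = −0.75 ln(1 − 0.431372) = −0.75 ln(0.568628)
  = −0.75 × (-0.564529) = 0.423397 substitutions/site.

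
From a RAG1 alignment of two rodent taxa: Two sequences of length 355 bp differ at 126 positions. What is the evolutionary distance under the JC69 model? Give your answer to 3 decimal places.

p = 126/355 ≈ 0.35493.
d = −(3/4) ln(1 − 4p/3) = −0.75 ln(1 − 0.47324) = −0.75 ln(0.52676)
  = −0.75 × (-0.641010) = 0.480758 substitutions/site.

0.481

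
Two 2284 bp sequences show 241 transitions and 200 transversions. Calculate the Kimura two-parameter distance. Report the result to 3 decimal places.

0.225

P = 241/2284 ≈ 0.105517 and Q = 200/2284 ≈ 0.087566.
Under the Kimura two-parameter model, d = −½ ln(1 − 2P − Q) − ¼ ln(1 − 2Q).
1 − 2P − Q = 0.7014, giving −½ ln(0.7014) = 0.177338.
1 − 2Q = 0.824868, giving −¼ ln(0.824868) = 0.048133.
d = 0.177338 + 0.048133 = 0.225471.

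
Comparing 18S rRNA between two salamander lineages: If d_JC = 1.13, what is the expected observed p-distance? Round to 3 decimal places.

0.584

p = (3/4)(1 − e^(−4d/3)) = 0.75 × (1 − e^(-1.506667)) = 0.75 × (1 − 0.221647) = 0.583765.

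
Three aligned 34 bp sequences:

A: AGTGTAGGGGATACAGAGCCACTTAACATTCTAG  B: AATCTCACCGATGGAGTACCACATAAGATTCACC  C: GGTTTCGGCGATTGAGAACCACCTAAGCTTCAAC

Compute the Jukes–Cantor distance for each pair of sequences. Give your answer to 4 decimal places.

d(A,B) = 0.6655, d(A,C) = 0.4770, d(B,C) = 0.3734

A–B: 15/34 sites differ → p ≈ 0.441176, d = −0.75 ln(1 − 0.588235) = 0.665477 ≈ 0.6655.
A–C: 12/34 sites differ → p ≈ 0.352941, d = −0.75 ln(1 − 0.470588) = 0.476991 ≈ 0.4770.
B–C: 10/34 sites differ → p ≈ 0.294118, d = −0.75 ln(1 − 0.392157) = 0.373379 ≈ 0.3734.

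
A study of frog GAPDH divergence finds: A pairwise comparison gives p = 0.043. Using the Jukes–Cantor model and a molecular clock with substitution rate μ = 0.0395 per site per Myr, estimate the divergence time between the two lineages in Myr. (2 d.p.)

d = −(3/4) ln(1 − 4p/3) = −0.75 ln(1 − 0.057333) = −0.75 ln(0.942667)
  = −0.75 × (-0.059042) = 0.044282 substitutions/site.
Under a molecular clock d = 2μt, so t = d/(2μ) = 0.044282 / (2 × 0.0395) = 0.56 Myr.

0.56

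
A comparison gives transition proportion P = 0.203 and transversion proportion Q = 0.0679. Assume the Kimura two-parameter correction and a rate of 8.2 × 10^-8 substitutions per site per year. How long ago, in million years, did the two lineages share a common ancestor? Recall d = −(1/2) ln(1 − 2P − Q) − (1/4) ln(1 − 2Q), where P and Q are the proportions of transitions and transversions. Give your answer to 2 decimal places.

Under the Kimura two-parameter model, d = −½ ln(1 − 2P − Q) − ¼ ln(1 − 2Q).
1 − 2P − Q = 0.5261, giving −½ ln(0.5261) = 0.321132.
1 − 2Q = 0.8642, giving −¼ ln(0.8642) = 0.036488.
d = 0.321132 + 0.036488 = 0.357620.
Under a molecular clock d = 2μt, so t = d/(2μ) = 0.357620 / (2 × 8.2 × 10^-8) = 2.18 million years.

2.18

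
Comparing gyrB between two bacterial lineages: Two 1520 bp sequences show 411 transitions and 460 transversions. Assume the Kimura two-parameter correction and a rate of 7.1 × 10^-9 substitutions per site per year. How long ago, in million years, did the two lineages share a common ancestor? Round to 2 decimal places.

81.65

P = 411/1520 ≈ 0.270395 and Q = 460/1520 ≈ 0.302632.
Under the Kimura two-parameter model, d = −½ ln(1 − 2P − Q) − ¼ ln(1 − 2Q).
1 − 2P − Q = 0.156578, giving −½ ln(0.156578) = 0.927100.
1 − 2Q = 0.394736, giving −¼ ln(0.394736) = 0.232385.
d = 0.927100 + 0.232385 = 1.159485.
Under a molecular clock d = 2μt, so t = d/(2μ) = 1.159485 / (2 × 7.1 × 10^-9) = 81.65 million years.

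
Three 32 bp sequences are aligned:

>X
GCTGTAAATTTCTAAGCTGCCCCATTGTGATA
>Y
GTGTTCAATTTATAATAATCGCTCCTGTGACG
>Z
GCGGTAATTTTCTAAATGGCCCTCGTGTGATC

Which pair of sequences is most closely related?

X–Y: 15/32 differ, p = 0.469, d = 0.736.
X–Z: 9/32 differ, p = 0.281, d = 0.353.
Y–Z: 13/32 differ, p = 0.406, d = 0.585.
The smallest distance is between X and Z.

X and Z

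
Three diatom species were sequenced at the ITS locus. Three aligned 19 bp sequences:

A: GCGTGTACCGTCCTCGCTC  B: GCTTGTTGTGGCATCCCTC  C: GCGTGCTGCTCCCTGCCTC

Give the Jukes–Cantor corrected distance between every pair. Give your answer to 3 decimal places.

A–B: 7/19 sites differ → p ≈ 0.368421, d = −0.75 ln(1 − 0.491228) = 0.506816 ≈ 0.507.
A–C: 7/19 sites differ → p ≈ 0.368421, d = −0.75 ln(1 − 0.491228) = 0.506816 ≈ 0.507.
B–C: 7/19 sites differ → p ≈ 0.368421, d = −0.75 ln(1 − 0.491228) = 0.506816 ≈ 0.507.

d(A,B) = 0.507, d(A,C) = 0.507, d(B,C) = 0.507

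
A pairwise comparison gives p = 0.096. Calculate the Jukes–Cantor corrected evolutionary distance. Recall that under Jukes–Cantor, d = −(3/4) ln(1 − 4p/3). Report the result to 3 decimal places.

d = −(3/4) ln(1 − 4p/3) = −0.75 ln(1 − 0.128) = −0.75 ln(0.872)
  = −0.75 × (-0.136966) = 0.102725 substitutions/site.

0.103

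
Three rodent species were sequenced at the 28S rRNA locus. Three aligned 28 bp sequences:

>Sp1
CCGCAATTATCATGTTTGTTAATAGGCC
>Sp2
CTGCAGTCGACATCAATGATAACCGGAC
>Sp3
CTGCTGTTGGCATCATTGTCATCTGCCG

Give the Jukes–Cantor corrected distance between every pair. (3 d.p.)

d(Sp1,Sp2) = 0.635, d(Sp1,Sp3) = 0.724, d(Sp2,Sp3) = 0.556

Sp1–Sp2: 12/28 sites differ → p ≈ 0.428571, d = −0.75 ln(1 − 0.571428) = 0.635472 ≈ 0.635.
Sp1–Sp3: 13/28 sites differ → p ≈ 0.464286, d = −0.75 ln(1 − 0.619048) = 0.723811 ≈ 0.724.
Sp2–Sp3: 11/28 sites differ → p ≈ 0.392857, d = −0.75 ln(1 − 0.523809) = 0.556452 ≈ 0.556.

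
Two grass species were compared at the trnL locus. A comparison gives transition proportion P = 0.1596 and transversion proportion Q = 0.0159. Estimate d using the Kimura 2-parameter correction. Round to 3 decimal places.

0.212

Under the Kimura two-parameter model, d = −½ ln(1 − 2P − Q) − ¼ ln(1 − 2Q).
1 − 2P − Q = 0.6649, giving −½ ln(0.6649) = 0.204059.
1 − 2Q = 0.9682, giving −¼ ln(0.9682) = 0.008079.
d = 0.204059 + 0.008079 = 0.212138.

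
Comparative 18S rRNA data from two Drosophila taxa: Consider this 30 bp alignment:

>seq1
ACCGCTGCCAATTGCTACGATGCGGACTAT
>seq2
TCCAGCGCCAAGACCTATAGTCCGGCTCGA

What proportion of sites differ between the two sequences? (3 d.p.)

The sequences differ at 16 of 30 positions.
p = 16/30 = 0.533333… ≈ 0.533 (to 3 d.p.).

0.533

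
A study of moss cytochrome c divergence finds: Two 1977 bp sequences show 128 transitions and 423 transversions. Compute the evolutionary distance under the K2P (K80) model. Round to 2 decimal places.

P = 128/1977 ≈ 0.064745 and Q = 423/1977 ≈ 0.213961.
Under the Kimura two-parameter model, d = −½ ln(1 − 2P − Q) − ¼ ln(1 − 2Q).
1 − 2P − Q = 0.656549, giving −½ ln(0.656549) = 0.210379.
1 − 2Q = 0.572078, giving −¼ ln(0.572078) = 0.139620.
d = 0.210379 + 0.139620 = 0.349999.

0.35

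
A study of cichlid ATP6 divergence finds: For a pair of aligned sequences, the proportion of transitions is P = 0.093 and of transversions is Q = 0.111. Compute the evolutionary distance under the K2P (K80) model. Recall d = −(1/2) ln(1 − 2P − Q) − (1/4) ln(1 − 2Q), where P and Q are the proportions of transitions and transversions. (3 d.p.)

Under the Kimura two-parameter model, d = −½ ln(1 − 2P − Q) − ¼ ln(1 − 2Q).
1 − 2P − Q = 0.703, giving −½ ln(0.703) = 0.176199.
1 − 2Q = 0.778, giving −¼ ln(0.778) = 0.062757.
d = 0.176199 + 0.062757 = 0.238956.

0.239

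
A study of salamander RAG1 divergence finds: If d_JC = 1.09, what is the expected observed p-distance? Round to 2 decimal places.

0.57

p = (3/4)(1 − e^(−4d/3)) = 0.75 × (1 − e^(-1.453333)) = 0.75 × (1 − 0.233790) = 0.574658.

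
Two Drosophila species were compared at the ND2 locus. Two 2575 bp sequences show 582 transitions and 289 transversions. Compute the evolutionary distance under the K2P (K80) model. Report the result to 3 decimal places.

P = 582/2575 ≈ 0.226019 and Q = 289/2575 ≈ 0.112233.
Under the Kimura two-parameter model, d = −½ ln(1 − 2P − Q) − ¼ ln(1 − 2Q).
1 − 2P − Q = 0.435729, giving −½ ln(0.435729) = 0.415367.
1 − 2Q = 0.775534, giving −¼ ln(0.775534) = 0.063551.
d = 0.415367 + 0.063551 = 0.478918.

0.479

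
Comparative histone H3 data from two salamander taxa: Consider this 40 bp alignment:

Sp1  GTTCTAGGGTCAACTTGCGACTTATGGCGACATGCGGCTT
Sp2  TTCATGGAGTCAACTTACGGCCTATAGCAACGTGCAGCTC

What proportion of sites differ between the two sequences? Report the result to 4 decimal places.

The sequences differ at 13 of 40 positions.
p = 13/40 = 0.3250.

0.3250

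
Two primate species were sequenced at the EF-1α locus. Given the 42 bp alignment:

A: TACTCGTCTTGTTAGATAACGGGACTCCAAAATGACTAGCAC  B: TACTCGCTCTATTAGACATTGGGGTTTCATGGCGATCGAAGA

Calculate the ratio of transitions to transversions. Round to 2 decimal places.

Transitions are A↔G and C↔T; transversions are all other mismatches.
Transitions: 17. Transversions: 4.
R = 17/4 = 4.25.

4.25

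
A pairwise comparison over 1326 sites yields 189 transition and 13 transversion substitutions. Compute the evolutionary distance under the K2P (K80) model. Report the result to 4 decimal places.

P = 189/1326 ≈ 0.142534 and Q = 13/1326 ≈ 0.009804.
Under the Kimura two-parameter model, d = −½ ln(1 − 2P − Q) − ¼ ln(1 − 2Q).
1 − 2P − Q = 0.705128, giving −½ ln(0.705128) = 0.174688.
1 − 2Q = 0.980392, giving −¼ ln(0.980392) = 0.004951.
d = 0.174688 + 0.004951 = 0.179639.

0.1796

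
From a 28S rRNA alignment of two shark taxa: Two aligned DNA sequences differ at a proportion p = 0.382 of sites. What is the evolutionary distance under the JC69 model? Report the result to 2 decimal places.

d = −(3/4) ln(1 − 4p/3) = −0.75 ln(1 − 0.509333) = −0.75 ln(0.490667)
  = −0.75 × (-0.711990) = 0.533993 substitutions/site.

0.53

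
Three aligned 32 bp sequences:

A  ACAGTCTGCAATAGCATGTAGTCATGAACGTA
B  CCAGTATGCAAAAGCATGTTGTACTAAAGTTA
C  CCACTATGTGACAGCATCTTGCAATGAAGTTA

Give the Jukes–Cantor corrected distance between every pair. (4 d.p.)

d(A,B) = 0.3525, d(A,C) = 0.5199, d(B,C) = 0.3041

A–B: 9/32 sites differ → p = 0.28125, d = −0.75 ln(1 − 0.375) = 0.352503 ≈ 0.3525.
A–C: 12/32 sites differ → p = 0.375, d = −0.75 ln(1 − 0.5) = 0.519860 ≈ 0.5199.
B–C: 8/32 sites differ → p = 0.25, d = −0.75 ln(1 − 0.333333) = 0.304098 ≈ 0.3041.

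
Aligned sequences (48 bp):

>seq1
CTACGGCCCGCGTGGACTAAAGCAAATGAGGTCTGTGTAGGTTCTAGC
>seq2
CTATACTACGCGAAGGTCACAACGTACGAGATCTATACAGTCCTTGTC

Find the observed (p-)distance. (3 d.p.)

0.521

The sequences differ at 25 of 48 positions.
p = 25/48 = 0.520833… ≈ 0.521 (to 3 d.p.).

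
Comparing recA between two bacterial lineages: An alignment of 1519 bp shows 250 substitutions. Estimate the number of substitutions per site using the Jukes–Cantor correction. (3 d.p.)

p = 250/1519 ≈ 0.164582.
d = −(3/4) ln(1 − 4p/3) = −0.75 ln(1 − 0.219443) = −0.75 ln(0.780557)
  = −0.75 × (-0.247748) = 0.185811 substitutions/site.

0.186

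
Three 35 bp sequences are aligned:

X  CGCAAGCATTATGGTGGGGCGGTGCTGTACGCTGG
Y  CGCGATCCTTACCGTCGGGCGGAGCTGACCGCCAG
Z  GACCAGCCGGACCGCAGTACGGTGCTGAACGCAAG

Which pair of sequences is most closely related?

X and Y

X–Y: 11/35 differ, p = 0.314, d = 0.407.
X–Z: 15/35 differ, p = 0.429, d = 0.635.
Y–Z: 13/35 differ, p = 0.371, d = 0.513.
The smallest distance is between X and Y.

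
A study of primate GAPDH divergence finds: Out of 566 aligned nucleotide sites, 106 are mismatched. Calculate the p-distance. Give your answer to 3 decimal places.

0.187

p = 106/566 = 0.187279… ≈ 0.187 (to 3 d.p.).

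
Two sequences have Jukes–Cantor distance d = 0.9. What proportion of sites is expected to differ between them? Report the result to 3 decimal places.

0.524

p = (3/4)(1 − e^(−4d/3)) = 0.75 × (1 − e^(-1.2)) = 0.75 × (1 − 0.301194) = 0.524105.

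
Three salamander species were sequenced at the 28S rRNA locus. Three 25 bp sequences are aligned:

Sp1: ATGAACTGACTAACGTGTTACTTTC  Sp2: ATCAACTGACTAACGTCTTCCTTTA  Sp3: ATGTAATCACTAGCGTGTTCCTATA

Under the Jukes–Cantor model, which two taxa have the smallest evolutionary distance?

Sp1 and Sp2

Sp1–Sp2: 4/25 differ, p = 0.160, d = 0.180.
Sp1–Sp3: 7/25 differ, p = 0.280, d = 0.351.
Sp2–Sp3: 7/25 differ, p = 0.280, d = 0.351.
The smallest distance is between Sp1 and Sp2.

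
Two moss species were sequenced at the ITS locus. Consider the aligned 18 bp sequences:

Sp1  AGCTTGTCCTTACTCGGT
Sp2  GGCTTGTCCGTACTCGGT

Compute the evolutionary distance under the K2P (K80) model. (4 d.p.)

Of 18 sites, 1 differences are transitions and 1 are transversions, so P = 1/18 ≈ 0.055556 and Q = 1/18 ≈ 0.055556.
Under the Kimura two-parameter model, d = −½ ln(1 − 2P − Q) − ¼ ln(1 − 2Q).
1 − 2P − Q = 0.833332, giving −½ ln(0.833332) = 0.091162.
1 − 2Q = 0.888888, giving −¼ ln(0.888888) = 0.029446.
d = 0.091162 + 0.029446 = 0.120608.

0.1206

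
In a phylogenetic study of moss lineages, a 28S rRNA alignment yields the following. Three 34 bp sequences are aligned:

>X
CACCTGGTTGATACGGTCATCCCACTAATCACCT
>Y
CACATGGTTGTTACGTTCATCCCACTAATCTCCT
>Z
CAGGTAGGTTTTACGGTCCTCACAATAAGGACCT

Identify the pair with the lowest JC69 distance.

X and Y

X–Y: 4/34 differ, p = 0.118, d = 0.128.
X–Z: 11/34 differ, p = 0.324, d = 0.423.
Y–Z: 12/34 differ, p = 0.353, d = 0.477.
The smallest distance is between X and Y.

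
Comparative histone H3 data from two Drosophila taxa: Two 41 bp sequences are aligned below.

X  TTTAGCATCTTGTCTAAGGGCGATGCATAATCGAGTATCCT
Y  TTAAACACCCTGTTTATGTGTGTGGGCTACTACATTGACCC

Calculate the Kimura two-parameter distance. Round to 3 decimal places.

0.723

Of 41 sites, 7 differences are transitions and 12 are transversions, so P = 7/41 ≈ 0.170732 and Q = 12/41 ≈ 0.292683.
Under the Kimura two-parameter model, d = −½ ln(1 − 2P − Q) − ¼ ln(1 − 2Q).
1 − 2P − Q = 0.365853, giving −½ ln(0.365853) = 0.502762.
1 − 2Q = 0.414634, giving −¼ ln(0.414634) = 0.220090.
d = 0.502762 + 0.220090 = 0.722852.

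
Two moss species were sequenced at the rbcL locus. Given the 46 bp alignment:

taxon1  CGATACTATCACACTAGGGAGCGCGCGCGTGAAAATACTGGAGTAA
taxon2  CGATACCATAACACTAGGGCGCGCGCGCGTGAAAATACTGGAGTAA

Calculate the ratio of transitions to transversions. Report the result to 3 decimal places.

0.500

Transitions are A↔G and C↔T; transversions are all other mismatches.
Transitions: 1. Transversions: 2.
R = 1/2 = 0.500.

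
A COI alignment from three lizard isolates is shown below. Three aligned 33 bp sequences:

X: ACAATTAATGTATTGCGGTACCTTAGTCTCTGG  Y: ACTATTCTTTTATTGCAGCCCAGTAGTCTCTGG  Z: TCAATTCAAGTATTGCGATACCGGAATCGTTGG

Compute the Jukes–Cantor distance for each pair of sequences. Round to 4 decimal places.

d(X,Y) = 0.3390, d(X,Z) = 0.3390, d(Y,Z) = 0.6254

X–Y: 9/33 sites differ → p ≈ 0.272727, d = −0.75 ln(1 − 0.363636) = 0.338988 ≈ 0.3390.
X–Z: 9/33 sites differ → p ≈ 0.272727, d = −0.75 ln(1 − 0.363636) = 0.338988 ≈ 0.3390.
Y–Z: 14/33 sites differ → p ≈ 0.424242, d = −0.75 ln(1 − 0.565656) = 0.625439 ≈ 0.6254.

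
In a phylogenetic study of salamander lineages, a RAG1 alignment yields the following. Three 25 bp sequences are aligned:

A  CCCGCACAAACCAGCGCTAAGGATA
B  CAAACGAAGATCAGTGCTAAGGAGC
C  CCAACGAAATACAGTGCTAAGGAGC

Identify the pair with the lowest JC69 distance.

B and C

A–B: 10/25 differ, p = 0.400, d = 0.572.
A–C: 9/25 differ, p = 0.360, d = 0.490.
B–C: 4/25 differ, p = 0.160, d = 0.180.
The smallest distance is between B and C.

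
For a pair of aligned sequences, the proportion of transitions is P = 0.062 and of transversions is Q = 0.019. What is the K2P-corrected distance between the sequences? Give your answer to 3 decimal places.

0.087

Under the Kimura two-parameter model, d = −½ ln(1 − 2P − Q) − ¼ ln(1 − 2Q).
1 − 2P − Q = 0.857, giving −½ ln(0.857) = 0.077159.
1 − 2Q = 0.962, giving −¼ ln(0.962) = 0.009685.
d = 0.077159 + 0.009685 = 0.086844.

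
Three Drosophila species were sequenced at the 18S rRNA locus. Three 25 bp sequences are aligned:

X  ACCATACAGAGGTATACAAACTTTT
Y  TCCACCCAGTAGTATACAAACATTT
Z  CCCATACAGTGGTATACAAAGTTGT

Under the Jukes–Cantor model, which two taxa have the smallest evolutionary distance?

X–Y: 6/25 differ, p = 0.240, d = 0.289.
X–Z: 4/25 differ, p = 0.160, d = 0.180.
Y–Z: 7/25 differ, p = 0.280, d = 0.351.
The smallest distance is between X and Z.

X and Z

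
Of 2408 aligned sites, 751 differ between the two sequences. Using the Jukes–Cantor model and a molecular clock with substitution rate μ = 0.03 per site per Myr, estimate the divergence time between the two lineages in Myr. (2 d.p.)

p = 751/2408 ≈ 0.311877.
d = −(3/4) ln(1 − 4p/3) = −0.75 ln(1 − 0.415836) = −0.75 ln(0.584164)
  = −0.75 × (-0.537574) = 0.403181 substitutions/site.
Under a molecular clock d = 2μt, so t = d/(2μ) = 0.403181 / (2 × 0.03) = 6.72 Myr.

6.72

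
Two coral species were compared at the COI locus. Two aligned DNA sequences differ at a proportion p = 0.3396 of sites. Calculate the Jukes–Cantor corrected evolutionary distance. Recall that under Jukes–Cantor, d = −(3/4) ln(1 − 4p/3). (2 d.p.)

d = −(3/4) ln(1 − 4p/3) = −0.75 ln(1 − 0.4528) = −0.75 ln(0.5472)
  = −0.75 × (-0.602941) = 0.452206 substitutions/site.

0.45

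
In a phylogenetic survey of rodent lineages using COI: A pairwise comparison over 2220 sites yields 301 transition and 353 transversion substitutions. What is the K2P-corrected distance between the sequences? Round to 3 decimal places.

0.377

P = 301/2220 ≈ 0.135586 and Q = 353/2220 ≈ 0.159009.
Under the Kimura two-parameter model, d = −½ ln(1 − 2P − Q) − ¼ ln(1 − 2Q).
1 − 2P − Q = 0.569819, giving −½ ln(0.569819) = 0.281218.
1 − 2Q = 0.681982, giving −¼ ln(0.681982) = 0.095688.
d = 0.281218 + 0.095688 = 0.376906.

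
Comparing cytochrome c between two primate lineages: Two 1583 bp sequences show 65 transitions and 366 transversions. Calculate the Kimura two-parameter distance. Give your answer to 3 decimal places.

P = 65/1583 ≈ 0.041061 and Q = 366/1583 ≈ 0.231207.
Under the Kimura two-parameter model, d = −½ ln(1 − 2P − Q) − ¼ ln(1 − 2Q).
1 − 2P − Q = 0.686671, giving −½ ln(0.686671) = 0.187950.
1 − 2Q = 0.537586, giving −¼ ln(0.537586) = 0.155167.
d = 0.187950 + 0.155167 = 0.343117.

0.343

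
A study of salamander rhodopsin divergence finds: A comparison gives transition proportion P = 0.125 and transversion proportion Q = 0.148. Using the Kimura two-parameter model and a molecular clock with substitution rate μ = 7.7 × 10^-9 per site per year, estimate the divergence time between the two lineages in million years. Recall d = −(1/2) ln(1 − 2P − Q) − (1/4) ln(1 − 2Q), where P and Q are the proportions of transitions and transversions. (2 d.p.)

22.17

Under the Kimura two-parameter model, d = −½ ln(1 − 2P − Q) − ¼ ln(1 − 2Q).
1 − 2P − Q = 0.602, giving −½ ln(0.602) = 0.253749.
1 − 2Q = 0.704, giving −¼ ln(0.704) = 0.087744.
d = 0.253749 + 0.087744 = 0.341493.
Under a molecular clock d = 2μt, so t = d/(2μ) = 0.341493 / (2 × 7.7 × 10^-9) = 22.17 million years.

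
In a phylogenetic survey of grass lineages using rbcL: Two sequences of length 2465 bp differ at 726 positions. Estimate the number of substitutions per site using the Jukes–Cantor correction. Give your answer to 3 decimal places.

p = 726/2465 ≈ 0.294523.
d = −(3/4) ln(1 − 4p/3) = −0.75 ln(1 − 0.392697) = −0.75 ln(0.607303)
  = −0.75 × (-0.498727) = 0.374045 substitutions/site.

0.374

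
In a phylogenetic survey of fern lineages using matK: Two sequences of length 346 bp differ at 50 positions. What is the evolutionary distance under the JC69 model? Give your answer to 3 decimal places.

p = 50/346 ≈ 0.144509.
d = −(3/4) ln(1 − 4p/3) = −0.75 ln(1 − 0.192679) = −0.75 ln(0.807321)
  = −0.75 × (-0.214034) = 0.160526 substitutions/site.

0.161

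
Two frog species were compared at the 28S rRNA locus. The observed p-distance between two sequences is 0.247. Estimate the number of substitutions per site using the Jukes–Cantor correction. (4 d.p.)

d = −(3/4) ln(1 − 4p/3) = −0.75 ln(1 − 0.329333) = −0.75 ln(0.670667)
  = −0.75 × (-0.399483) = 0.299612 substitutions/site.

0.2996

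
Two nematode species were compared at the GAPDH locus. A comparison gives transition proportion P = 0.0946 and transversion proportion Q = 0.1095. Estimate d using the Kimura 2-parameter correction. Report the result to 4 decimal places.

0.2392

Under the Kimura two-parameter model, d = −½ ln(1 − 2P − Q) − ¼ ln(1 − 2Q).
1 − 2P − Q = 0.7013, giving −½ ln(0.7013) = 0.177410.
1 − 2Q = 0.781, giving −¼ ln(0.781) = 0.061795.
d = 0.177410 + 0.061795 = 0.239205.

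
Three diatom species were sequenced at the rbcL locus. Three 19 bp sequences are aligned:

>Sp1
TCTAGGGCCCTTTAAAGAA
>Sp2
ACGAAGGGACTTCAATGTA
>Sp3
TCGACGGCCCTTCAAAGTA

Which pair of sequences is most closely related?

Sp1–Sp2: 8/19 differ, p = 0.421, d = 0.618.
Sp1–Sp3: 4/19 differ, p = 0.211, d = 0.247.
Sp2–Sp3: 5/19 differ, p = 0.263, d = 0.324.
The smallest distance is between Sp1 and Sp3.

Sp1 and Sp3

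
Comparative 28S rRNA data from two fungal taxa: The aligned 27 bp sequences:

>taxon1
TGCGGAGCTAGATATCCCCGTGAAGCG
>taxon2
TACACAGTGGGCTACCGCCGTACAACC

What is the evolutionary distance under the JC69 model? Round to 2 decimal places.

0.77

The sequences differ at 13 of 27 sites, so p = 13/27 ≈ 0.481481.
d = −(3/4) ln(1 − 4p/3) = −0.75 ln(1 − 0.641975) = −0.75 ln(0.358025)
  = −0.75 × (-1.027152) = 0.770364 substitutions/site.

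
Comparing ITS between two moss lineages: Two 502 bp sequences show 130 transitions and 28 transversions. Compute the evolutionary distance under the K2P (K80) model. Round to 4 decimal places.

0.4559

P = 130/502 ≈ 0.258964 and Q = 28/502 ≈ 0.055777.
Under the Kimura two-parameter model, d = −½ ln(1 − 2P − Q) − ¼ ln(1 − 2Q).
1 − 2P − Q = 0.426295, giving −½ ln(0.426295) = 0.426312.
1 − 2Q = 0.888446, giving −¼ ln(0.888446) = 0.029570.
d = 0.426312 + 0.029570 = 0.455882.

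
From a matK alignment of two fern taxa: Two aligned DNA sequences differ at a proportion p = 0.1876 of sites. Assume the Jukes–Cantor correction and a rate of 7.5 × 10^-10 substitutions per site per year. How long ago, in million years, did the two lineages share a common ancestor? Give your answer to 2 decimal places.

143.93

d = −(3/4) ln(1 − 4p/3) = −0.75 ln(1 − 0.250133) = −0.75 ln(0.749867)
  = −0.75 × (-0.287859) = 0.215894 substitutions/site.
Under a molecular clock d = 2μt, so t = d/(2μ) = 0.215894 / (2 × 7.5 × 10^-10) = 143.93 million years.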